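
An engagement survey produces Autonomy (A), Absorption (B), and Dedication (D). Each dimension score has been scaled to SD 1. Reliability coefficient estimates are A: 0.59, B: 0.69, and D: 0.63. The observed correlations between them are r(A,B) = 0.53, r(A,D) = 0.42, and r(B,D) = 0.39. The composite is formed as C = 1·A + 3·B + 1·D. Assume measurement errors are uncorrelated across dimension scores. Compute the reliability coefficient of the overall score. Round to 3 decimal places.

0.794

Var(C) = 1 + 3² + 1 + 2·[3·0.53 + 0.42 + 3·0.39] = 11 + 6.36 = 17.36.
Under uncorrelated errors the observed covariances equal the true-score covariances, so only the own-variance terms attenuate.
True-score variance = [0.59 + 3²·0.69 + 0.63] + 6.36 = 7.43 + 6.36 = 13.79.
Reliability = 13.79 / 17.36 = 0.794.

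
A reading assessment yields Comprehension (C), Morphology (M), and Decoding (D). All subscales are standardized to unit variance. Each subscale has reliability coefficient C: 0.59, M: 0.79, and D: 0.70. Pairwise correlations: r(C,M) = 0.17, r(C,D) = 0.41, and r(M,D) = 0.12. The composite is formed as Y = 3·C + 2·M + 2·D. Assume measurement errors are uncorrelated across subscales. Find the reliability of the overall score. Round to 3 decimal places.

0.770

Var(Y) = 3² + 2² + 2² + 2·[6·0.17 + 6·0.41 + 4·0.12] = 17 + 7.92 = 24.92.
With uncorrelated errors the cross-covariances are all true-score covariance, so they carry over unchanged; only the diagonal terms shrink to ρᵢσᵢ².
True-score variance = [3²·0.59 + 2²·0.79 + 2²·0.70] + 7.92 = 11.27 + 7.92 = 19.19.
Reliability = 19.19 / 24.92 = 0.770.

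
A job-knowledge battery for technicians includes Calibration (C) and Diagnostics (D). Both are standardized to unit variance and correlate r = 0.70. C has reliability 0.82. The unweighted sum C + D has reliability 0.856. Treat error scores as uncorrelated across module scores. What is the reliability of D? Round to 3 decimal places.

0.690

Var(C+D) = 2 + 2·0.70 = 3.400.
True-score variance = ρ_C + ρ_D + 2·0.70, so 0.856 = (0.82 + ρ_D + 1.40) / 3.400.
ρ_D = 0.856·3.400 − 0.82 − 1.40 = 0.690.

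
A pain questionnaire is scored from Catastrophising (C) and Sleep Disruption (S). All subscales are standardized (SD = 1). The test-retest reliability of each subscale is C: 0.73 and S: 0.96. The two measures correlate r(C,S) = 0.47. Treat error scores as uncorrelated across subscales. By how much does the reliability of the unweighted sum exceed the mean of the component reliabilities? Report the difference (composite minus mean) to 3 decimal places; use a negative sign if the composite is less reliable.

Var(sum) = 2 + 0.94 = 2.94; true-score variance = 1.69 + 0.94 = 2.63; composite reliability = 0.8946.
Mean component reliability = 0.8450.
Difference = 0.8946 − 0.8450 = 0.050.

0.050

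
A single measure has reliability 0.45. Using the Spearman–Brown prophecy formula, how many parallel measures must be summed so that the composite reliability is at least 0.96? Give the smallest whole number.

30

k ≥ ρ*(1−ρ₁)/(ρ₁(1−ρ*)) = 0.96·0.55 / (0.45·0.04) = 29.333.
Smallest integer k = 30.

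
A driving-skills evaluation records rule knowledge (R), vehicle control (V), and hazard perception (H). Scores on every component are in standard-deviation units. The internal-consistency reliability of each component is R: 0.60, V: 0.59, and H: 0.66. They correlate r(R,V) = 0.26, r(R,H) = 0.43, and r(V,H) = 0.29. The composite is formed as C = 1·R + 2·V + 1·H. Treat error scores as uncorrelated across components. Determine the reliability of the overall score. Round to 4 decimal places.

0.7373

Var(C) = 1 + 2² + 1 + 2·[2·0.26 + 0.43 + 2·0.29] = 6 + 3.06 = 9.06.
Under uncorrelated errors the observed covariances equal the true-score covariances, so only the own-variance terms attenuate.
True-score variance = [0.60 + 2²·0.59 + 0.66] + 3.06 = 3.62 + 3.06 = 6.68.
Reliability = 6.68 / 9.06 = 0.7373.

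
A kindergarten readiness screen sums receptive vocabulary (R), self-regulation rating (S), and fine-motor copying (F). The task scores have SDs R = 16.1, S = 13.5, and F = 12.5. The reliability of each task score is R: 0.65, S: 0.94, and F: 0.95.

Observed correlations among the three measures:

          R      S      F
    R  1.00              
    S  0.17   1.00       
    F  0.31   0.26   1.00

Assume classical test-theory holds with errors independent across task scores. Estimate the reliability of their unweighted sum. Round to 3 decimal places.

Var(R+S+F) = 16.1² + 13.5² + 12.5² + 2·[16.1·13.5·0.17 + 16.1·12.5·0.31 + 13.5·12.5·0.26] = 597.71 + 286.424 = 884.134.
With uncorrelated errors the cross-covariances are all true-score covariance, so they carry over unchanged; only the diagonal terms shrink to ρᵢσᵢ².
True-score variance = [16.1²·0.65 + 13.5²·0.94 + 12.5²·0.95] + 286.424 = 488.239 + 286.424 = 774.663.
Reliability = 774.663 / 884.134 = 0.876.

0.876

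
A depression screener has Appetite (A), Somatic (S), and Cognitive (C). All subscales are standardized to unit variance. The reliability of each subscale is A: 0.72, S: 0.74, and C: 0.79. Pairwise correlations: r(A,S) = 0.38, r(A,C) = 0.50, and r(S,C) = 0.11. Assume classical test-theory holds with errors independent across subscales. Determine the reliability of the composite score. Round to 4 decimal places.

Var(A+S+C) = 3 + 2·[0.38 + 0.50 + 0.11] = 3 + 1.98 = 4.98.
With uncorrelated errors the cross-covariances are all true-score covariance, so they carry over unchanged; only the diagonal terms shrink to ρᵢσᵢ².
True-score variance = [0.72 + 0.74 + 0.79] + 1.98 = 2.25 + 1.98 = 4.23.
Reliability = 4.23 / 4.98 = 0.8494.

0.8494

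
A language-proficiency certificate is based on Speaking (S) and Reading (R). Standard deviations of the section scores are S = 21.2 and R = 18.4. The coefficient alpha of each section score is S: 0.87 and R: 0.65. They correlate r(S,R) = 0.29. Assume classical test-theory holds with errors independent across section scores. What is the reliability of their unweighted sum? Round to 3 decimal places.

Var(S+R) = 21.2² + 18.4² + 2·[21.2·18.4·0.29] = 788 + 226.246 = 1014.25.
Under uncorrelated errors the observed covariances equal the true-score covariances, so only the own-variance terms attenuate.
True-score variance = [21.2²·0.87 + 18.4²·0.65] + 226.246 = 611.077 + 226.246 = 837.323.
Reliability = 837.323 / 1014.25 = 0.826.

0.826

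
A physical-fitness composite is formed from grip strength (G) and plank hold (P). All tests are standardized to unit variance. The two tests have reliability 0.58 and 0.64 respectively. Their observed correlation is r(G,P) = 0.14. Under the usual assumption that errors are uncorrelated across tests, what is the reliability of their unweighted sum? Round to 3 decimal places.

Var(G+P) = 2 + 2·[0.14] = 2 + 0.28 = 2.28.
Because errors are independent across components, Cov(Tᵢ,Tⱼ) = Cov(Xᵢ,Xⱼ); the off-diagonal part of the true-score variance is the same as above.
True-score variance = [0.58 + 0.64] + 0.28 = 1.22 + 0.28 = 1.5.
Reliability = 1.5 / 2.28 = 0.658.

0.658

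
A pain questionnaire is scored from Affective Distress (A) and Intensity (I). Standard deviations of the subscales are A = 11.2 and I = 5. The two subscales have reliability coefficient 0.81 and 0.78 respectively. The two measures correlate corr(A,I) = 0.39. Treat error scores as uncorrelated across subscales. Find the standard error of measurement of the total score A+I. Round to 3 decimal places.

5.416

Var(total) = 150.44 + 43.68 = 194.12.
True-score variance = 121.106 + 43.68 = 164.786, so reliability = 0.8489.
Error variance = 194.12 − 164.786 = 29.3336; SEM = √29.3336 = 5.416.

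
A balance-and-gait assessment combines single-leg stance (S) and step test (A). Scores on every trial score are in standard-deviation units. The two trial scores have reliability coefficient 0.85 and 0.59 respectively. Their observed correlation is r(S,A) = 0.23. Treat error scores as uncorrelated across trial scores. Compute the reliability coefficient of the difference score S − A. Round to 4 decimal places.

Var(S−A) = 1 + 1 − 2·0.23 = 2 − 0.46 = 1.54.
With uncorrelated errors the cross-covariances are all true-score covariance, so they carry over unchanged; only the diagonal terms shrink to ρᵢσᵢ².
True-score variance = [0.85 + 0.59] − 0.46 = 1.44 − 0.46 = 0.98.
Reliability = 0.98 / 1.54 = 0.6364.

0.6364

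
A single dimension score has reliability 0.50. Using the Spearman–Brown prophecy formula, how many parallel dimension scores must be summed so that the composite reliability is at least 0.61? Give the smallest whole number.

k ≥ ρ*(1−ρ₁)/(ρ₁(1−ρ*)) = 0.61·0.50 / (0.50·0.39) = 1.564.
Smallest integer k = 2.

2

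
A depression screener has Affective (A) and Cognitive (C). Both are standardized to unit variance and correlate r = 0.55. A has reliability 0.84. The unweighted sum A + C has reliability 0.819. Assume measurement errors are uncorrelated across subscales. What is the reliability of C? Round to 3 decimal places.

Var(A+C) = 2 + 2·0.55 = 3.100.
True-score variance = ρ_A + ρ_C + 2·0.55, so 0.819 = (0.84 + ρ_C + 1.10) / 3.100.
ρ_C = 0.819·3.100 − 0.84 − 1.10 = 0.599.

0.599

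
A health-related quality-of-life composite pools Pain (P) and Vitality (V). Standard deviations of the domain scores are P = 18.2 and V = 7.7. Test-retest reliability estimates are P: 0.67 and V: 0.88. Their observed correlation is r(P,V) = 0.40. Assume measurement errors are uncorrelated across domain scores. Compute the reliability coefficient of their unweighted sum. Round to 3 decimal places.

0.768

Var(P+V) = 18.2² + 7.7² + 2·[18.2·7.7·0.40] = 390.53 + 112.112 = 502.642.
Under uncorrelated errors the observed covariances equal the true-score covariances, so only the own-variance terms attenuate.
True-score variance = [18.2²·0.67 + 7.7²·0.88] + 112.112 = 274.106 + 112.112 = 386.218.
Reliability = 386.218 / 502.642 = 0.768.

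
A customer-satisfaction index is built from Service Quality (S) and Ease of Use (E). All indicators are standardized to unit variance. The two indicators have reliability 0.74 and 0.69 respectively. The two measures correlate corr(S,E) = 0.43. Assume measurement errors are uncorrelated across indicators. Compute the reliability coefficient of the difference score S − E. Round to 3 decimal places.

Var(S−E) = 1 + 1 − 2·0.43 = 2 − 0.86 = 1.14.
Under uncorrelated errors the observed covariances equal the true-score covariances, so only the own-variance terms attenuate.
True-score variance = [0.74 + 0.69] − 0.86 = 1.43 − 0.86 = 0.57.
Reliability = 0.57 / 1.14 = 0.500.

0.500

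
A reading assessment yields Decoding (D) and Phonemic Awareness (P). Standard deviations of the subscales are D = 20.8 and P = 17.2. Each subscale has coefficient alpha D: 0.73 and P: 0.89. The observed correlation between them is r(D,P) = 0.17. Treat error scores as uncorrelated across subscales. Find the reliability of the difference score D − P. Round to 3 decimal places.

0.754

Var(D−P) = 20.8² + 17.2² − 2·20.8·17.2·0.17 = 728.48 − 121.638 = 606.842.
Because errors are independent across components, Cov(Tᵢ,Tⱼ) = Cov(Xᵢ,Xⱼ); the off-diagonal part of the true-score variance is the same as above.
True-score variance = [20.8²·0.73 + 17.2²·0.89] − 121.638 = 579.125 − 121.638 = 457.486.
Reliability = 457.486 / 606.842 = 0.754.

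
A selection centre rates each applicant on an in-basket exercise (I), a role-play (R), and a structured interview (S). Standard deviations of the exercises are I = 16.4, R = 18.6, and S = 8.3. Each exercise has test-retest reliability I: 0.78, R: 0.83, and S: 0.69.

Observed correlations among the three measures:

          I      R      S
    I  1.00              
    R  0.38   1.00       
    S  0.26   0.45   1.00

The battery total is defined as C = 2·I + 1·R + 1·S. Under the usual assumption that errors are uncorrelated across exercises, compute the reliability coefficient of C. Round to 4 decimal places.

Var(C) = 2²·16.4² + 18.6² + 8.3² + 2·[2·16.4·18.6·0.38 + 2·16.4·8.3·0.26 + 18.6·8.3·0.45] = 1490.69 + 744.168 = 2234.86.
Under uncorrelated errors the observed covariances equal the true-score covariances, so only the own-variance terms attenuate.
True-score variance = [2²·16.4²·0.78 + 18.6²·0.83 + 8.3²·0.69] + 744.168 = 1173.84 + 744.168 = 1918.
Reliability = 1918 / 2234.86 = 0.8582.

0.8582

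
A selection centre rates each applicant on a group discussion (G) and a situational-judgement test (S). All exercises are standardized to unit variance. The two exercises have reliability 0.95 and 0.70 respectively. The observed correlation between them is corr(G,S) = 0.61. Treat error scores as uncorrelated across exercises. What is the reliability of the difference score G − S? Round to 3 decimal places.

0.551

Var(G−S) = 1 + 1 − 2·0.61 = 2 − 1.22 = 0.78.
With uncorrelated errors the cross-covariances are all true-score covariance, so they carry over unchanged; only the diagonal terms shrink to ρᵢσᵢ².
True-score variance = [0.95 + 0.70] − 1.22 = 1.65 − 1.22 = 0.43.
Reliability = 0.43 / 0.78 = 0.551.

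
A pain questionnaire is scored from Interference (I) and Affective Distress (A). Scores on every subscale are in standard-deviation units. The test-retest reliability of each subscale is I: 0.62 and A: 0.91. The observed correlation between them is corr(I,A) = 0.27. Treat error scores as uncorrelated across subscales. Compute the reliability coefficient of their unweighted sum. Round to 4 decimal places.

Var(I+A) = 2 + 2·[0.27] = 2 + 0.54 = 2.54.
Under uncorrelated errors the observed covariances equal the true-score covariances, so only the own-variance terms attenuate.
True-score variance = [0.62 + 0.91] + 0.54 = 1.53 + 0.54 = 2.07.
Reliability = 2.07 / 2.54 = 0.8150.

0.8150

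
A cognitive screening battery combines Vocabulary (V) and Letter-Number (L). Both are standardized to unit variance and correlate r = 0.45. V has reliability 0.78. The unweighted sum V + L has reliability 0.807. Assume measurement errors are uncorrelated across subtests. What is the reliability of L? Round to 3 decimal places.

0.660

Var(V+L) = 2 + 2·0.45 = 2.900.
True-score variance = ρ_V + ρ_L + 2·0.45, so 0.807 = (0.78 + ρ_L + 0.90) / 2.900.
ρ_L = 0.807·2.900 − 0.78 − 0.90 = 0.660.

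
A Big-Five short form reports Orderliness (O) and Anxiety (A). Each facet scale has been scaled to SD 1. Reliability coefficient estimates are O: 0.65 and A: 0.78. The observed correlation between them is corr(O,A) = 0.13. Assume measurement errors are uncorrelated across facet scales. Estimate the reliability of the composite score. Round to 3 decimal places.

Var(O+A) = 2 + 2·[0.13] = 2 + 0.26 = 2.26.
Under uncorrelated errors the observed covariances equal the true-score covariances, so only the own-variance terms attenuate.
True-score variance = [0.65 + 0.78] + 0.26 = 1.43 + 0.26 = 1.69.
Reliability = 1.69 / 2.26 = 0.748.

0.748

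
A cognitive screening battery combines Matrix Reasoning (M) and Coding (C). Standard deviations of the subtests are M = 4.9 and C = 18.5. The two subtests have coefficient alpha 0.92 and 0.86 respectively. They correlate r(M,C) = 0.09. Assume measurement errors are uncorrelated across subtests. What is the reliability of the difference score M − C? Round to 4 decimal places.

0.8576

Var(M−C) = 4.9² + 18.5² − 2·4.9·18.5·0.09 = 366.26 − 16.317 = 349.943.
Under uncorrelated errors the observed covariances equal the true-score covariances, so only the own-variance terms attenuate.
True-score variance = [4.9²·0.92 + 18.5²·0.86] − 16.317 = 316.424 − 16.317 = 300.107.
Reliability = 300.107 / 349.943 = 0.8576.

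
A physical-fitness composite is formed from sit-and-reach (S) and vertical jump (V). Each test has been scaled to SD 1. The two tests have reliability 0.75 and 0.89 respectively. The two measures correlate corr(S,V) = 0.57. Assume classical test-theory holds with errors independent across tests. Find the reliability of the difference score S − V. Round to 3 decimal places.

0.581

Var(S−V) = 1 + 1 − 2·0.57 = 2 − 1.14 = 0.86.
Because errors are independent across components, Cov(Tᵢ,Tⱼ) = Cov(Xᵢ,Xⱼ); the off-diagonal part of the true-score variance is the same as above.
True-score variance = [0.75 + 0.89] − 1.14 = 1.64 − 1.14 = 0.5.
Reliability = 0.5 / 0.86 = 0.581.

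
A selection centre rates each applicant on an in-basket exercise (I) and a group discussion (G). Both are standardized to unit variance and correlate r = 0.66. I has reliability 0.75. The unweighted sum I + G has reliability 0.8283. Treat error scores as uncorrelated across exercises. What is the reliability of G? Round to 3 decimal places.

Var(I+G) = 2 + 2·0.66 = 3.320.
True-score variance = ρ_I + ρ_G + 2·0.66, so 0.8283 = (0.75 + ρ_G + 1.32) / 3.320.
ρ_G = 0.8283·3.320 − 0.75 − 1.32 = 0.680.

0.680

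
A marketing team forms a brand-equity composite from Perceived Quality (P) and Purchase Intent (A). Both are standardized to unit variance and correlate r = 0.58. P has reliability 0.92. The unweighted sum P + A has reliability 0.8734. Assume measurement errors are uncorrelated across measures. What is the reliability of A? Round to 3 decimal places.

0.680

Var(P+A) = 2 + 2·0.58 = 3.160.
True-score variance = ρ_P + ρ_A + 2·0.58, so 0.8734 = (0.92 + ρ_A + 1.16) / 3.160.
ρ_A = 0.8734·3.160 − 0.92 − 1.16 = 0.680.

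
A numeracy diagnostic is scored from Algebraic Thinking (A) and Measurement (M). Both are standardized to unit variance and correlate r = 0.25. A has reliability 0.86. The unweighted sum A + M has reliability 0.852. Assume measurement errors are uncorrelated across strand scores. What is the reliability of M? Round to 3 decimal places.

0.770

Var(A+M) = 2 + 2·0.25 = 2.500.
True-score variance = ρ_A + ρ_M + 2·0.25, so 0.852 = (0.86 + ρ_M + 0.50) / 2.500.
ρ_M = 0.852·2.500 − 0.86 − 0.50 = 0.770.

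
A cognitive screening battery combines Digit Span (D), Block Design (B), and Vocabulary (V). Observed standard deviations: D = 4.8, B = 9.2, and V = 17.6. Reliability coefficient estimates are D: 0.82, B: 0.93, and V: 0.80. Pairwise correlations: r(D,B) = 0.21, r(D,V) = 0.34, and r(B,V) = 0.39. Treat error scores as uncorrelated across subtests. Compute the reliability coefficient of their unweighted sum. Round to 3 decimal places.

0.884

Var(D+B+V) = 4.8² + 9.2² + 17.6² + 2·[4.8·9.2·0.21 + 4.8·17.6·0.34 + 9.2·17.6·0.39] = 417.44 + 202.291 = 619.731.
With uncorrelated errors the cross-covariances are all true-score covariance, so they carry over unchanged; only the diagonal terms shrink to ρᵢσᵢ².
True-score variance = [4.8²·0.82 + 9.2²·0.93 + 17.6²·0.80] + 202.291 = 345.416 + 202.291 = 547.707.
Reliability = 547.707 / 619.731 = 0.884.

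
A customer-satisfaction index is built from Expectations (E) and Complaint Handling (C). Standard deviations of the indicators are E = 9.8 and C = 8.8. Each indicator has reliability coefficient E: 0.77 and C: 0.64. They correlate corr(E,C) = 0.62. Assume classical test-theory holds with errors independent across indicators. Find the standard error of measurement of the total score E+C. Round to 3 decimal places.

7.069

Var(total) = 173.48 + 106.938 = 280.418.
True-score variance = 123.512 + 106.938 = 230.45, so reliability = 0.8218.
Error variance = 280.418 − 230.45 = 49.9676; SEM = √49.9676 = 7.069.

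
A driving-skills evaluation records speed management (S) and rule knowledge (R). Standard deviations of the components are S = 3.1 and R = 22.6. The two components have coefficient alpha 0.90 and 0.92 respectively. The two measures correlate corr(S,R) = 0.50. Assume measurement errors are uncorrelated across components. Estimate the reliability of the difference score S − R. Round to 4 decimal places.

Var(S−R) = 3.1² + 22.6² − 2·3.1·22.6·0.50 = 520.37 − 70.06 = 450.31.
With uncorrelated errors the cross-covariances are all true-score covariance, so they carry over unchanged; only the diagonal terms shrink to ρᵢσᵢ².
True-score variance = [3.1²·0.90 + 22.6²·0.92] − 70.06 = 478.548 − 70.06 = 408.488.
Reliability = 408.488 / 450.31 = 0.9071.

0.9071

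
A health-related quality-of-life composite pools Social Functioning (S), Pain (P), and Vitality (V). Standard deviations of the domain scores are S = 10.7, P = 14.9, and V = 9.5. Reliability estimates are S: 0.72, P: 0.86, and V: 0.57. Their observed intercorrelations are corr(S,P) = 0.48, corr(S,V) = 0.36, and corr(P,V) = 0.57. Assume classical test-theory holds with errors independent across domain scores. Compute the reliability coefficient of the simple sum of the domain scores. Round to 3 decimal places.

0.875

Var(S+P+V) = 10.7² + 14.9² + 9.5² + 2·[10.7·14.9·0.48 + 10.7·9.5·0.36 + 14.9·9.5·0.57] = 426.75 + 387.608 = 814.358.
Because errors are independent across components, Cov(Tᵢ,Tⱼ) = Cov(Xᵢ,Xⱼ); the off-diagonal part of the true-score variance is the same as above.
True-score variance = [10.7²·0.72 + 14.9²·0.86 + 9.5²·0.57] + 387.608 = 324.804 + 387.608 = 712.412.
Reliability = 712.412 / 814.358 = 0.875.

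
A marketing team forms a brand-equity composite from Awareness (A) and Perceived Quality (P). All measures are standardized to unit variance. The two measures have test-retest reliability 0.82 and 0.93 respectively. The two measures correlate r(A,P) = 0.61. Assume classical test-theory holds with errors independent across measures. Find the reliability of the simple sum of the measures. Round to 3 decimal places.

0.922

Var(A+P) = 2 + 2·[0.61] = 2 + 1.22 = 3.22.
With uncorrelated errors the cross-covariances are all true-score covariance, so they carry over unchanged; only the diagonal terms shrink to ρᵢσᵢ².
True-score variance = [0.82 + 0.93] + 1.22 = 1.75 + 1.22 = 2.97.
Reliability = 2.97 / 3.22 = 0.922.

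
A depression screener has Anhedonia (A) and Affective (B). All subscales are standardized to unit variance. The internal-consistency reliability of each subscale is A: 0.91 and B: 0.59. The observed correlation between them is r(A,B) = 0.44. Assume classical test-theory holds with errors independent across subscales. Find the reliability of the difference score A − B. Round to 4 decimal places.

0.5536

Var(A−B) = 1 + 1 − 2·0.44 = 2 − 0.88 = 1.12.
Because errors are independent across components, Cov(Tᵢ,Tⱼ) = Cov(Xᵢ,Xⱼ); the off-diagonal part of the true-score variance is the same as above.
True-score variance = [0.91 + 0.59] − 0.88 = 1.5 − 0.88 = 0.62.
Reliability = 0.62 / 1.12 = 0.5536.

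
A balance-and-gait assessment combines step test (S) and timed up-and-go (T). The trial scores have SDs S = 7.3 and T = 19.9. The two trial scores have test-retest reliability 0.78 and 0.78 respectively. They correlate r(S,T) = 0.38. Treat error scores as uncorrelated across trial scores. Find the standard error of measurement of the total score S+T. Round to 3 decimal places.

9.942

Var(total) = 449.3 + 110.405 = 559.705.
True-score variance = 350.454 + 110.405 = 460.859, so reliability = 0.8234.
Error variance = 559.705 − 460.859 = 98.846; SEM = √98.846 = 9.942.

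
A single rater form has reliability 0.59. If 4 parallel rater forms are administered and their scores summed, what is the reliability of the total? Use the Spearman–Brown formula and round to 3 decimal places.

ρ_k = kρ / (1 + (k−1)ρ) = 4·0.59 / (1 + 3·0.59) = 2.360 / 2.770 = 0.852.

0.852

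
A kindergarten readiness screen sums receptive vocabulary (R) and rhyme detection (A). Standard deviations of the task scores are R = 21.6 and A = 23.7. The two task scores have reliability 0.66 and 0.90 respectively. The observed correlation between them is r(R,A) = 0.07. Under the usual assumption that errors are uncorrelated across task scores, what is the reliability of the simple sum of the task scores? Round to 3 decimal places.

Var(R+A) = 21.6² + 23.7² + 2·[21.6·23.7·0.07] = 1028.25 + 71.6688 = 1099.92.
With uncorrelated errors the cross-covariances are all true-score covariance, so they carry over unchanged; only the diagonal terms shrink to ρᵢσᵢ².
True-score variance = [21.6²·0.66 + 23.7²·0.90] + 71.6688 = 813.451 + 71.6688 = 885.119.
Reliability = 885.119 / 1099.92 = 0.805.

0.805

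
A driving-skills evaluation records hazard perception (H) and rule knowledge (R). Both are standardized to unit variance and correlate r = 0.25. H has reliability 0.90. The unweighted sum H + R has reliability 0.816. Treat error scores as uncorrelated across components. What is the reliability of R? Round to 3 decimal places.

Var(H+R) = 2 + 2·0.25 = 2.500.
True-score variance = ρ_H + ρ_R + 2·0.25, so 0.816 = (0.90 + ρ_R + 0.50) / 2.500.
ρ_R = 0.816·2.500 − 0.90 − 0.50 = 0.640.

0.640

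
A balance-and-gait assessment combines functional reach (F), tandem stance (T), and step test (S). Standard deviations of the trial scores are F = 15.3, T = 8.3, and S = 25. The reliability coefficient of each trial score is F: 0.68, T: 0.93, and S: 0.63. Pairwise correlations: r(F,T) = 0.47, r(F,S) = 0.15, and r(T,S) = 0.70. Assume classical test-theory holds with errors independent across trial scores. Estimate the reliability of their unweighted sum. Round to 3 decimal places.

Var(F+T+S) = 15.3² + 8.3² + 25² + 2·[15.3·8.3·0.47 + 15.3·25·0.15 + 8.3·25·0.70] = 927.98 + 524.621 = 1452.6.
With uncorrelated errors the cross-covariances are all true-score covariance, so they carry over unchanged; only the diagonal terms shrink to ρᵢσᵢ².
True-score variance = [15.3²·0.68 + 8.3²·0.93 + 25²·0.63] + 524.621 = 616.999 + 524.621 = 1141.62.
Reliability = 1141.62 / 1452.6 = 0.786.

0.786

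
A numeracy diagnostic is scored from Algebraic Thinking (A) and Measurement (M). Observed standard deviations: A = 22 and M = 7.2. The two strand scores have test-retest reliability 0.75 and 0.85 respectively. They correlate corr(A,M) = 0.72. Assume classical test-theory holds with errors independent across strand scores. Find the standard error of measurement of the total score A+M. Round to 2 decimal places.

11.35

Var(total) = 535.84 + 228.096 = 763.936.
True-score variance = 407.064 + 228.096 = 635.16, so reliability = 0.8314.
Error variance = 763.936 − 635.16 = 128.776; SEM = √128.776 = 11.35.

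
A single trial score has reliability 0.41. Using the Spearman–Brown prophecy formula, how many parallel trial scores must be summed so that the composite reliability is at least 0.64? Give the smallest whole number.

k ≥ ρ*(1−ρ₁)/(ρ₁(1−ρ*)) = 0.64·0.59 / (0.41·0.36) = 2.558.
Smallest integer k = 3.

3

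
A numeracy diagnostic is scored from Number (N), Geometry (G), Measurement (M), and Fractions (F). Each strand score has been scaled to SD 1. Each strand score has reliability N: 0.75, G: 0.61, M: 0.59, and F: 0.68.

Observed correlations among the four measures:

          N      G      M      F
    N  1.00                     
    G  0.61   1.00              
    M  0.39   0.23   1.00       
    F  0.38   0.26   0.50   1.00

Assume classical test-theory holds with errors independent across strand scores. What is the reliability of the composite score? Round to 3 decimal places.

Var(N+G+M+F) = 4 + 2·[0.61 + 0.39 + 0.38 + 0.23 + 0.26 + 0.50] = 4 + 4.74 = 8.74.
Because errors are independent across components, Cov(Tᵢ,Tⱼ) = Cov(Xᵢ,Xⱼ); the off-diagonal part of the true-score variance is the same as above.
True-score variance = [0.75 + 0.61 + 0.59 + 0.68] + 4.74 = 2.63 + 4.74 = 7.37.
Reliability = 7.37 / 8.74 = 0.843.

0.843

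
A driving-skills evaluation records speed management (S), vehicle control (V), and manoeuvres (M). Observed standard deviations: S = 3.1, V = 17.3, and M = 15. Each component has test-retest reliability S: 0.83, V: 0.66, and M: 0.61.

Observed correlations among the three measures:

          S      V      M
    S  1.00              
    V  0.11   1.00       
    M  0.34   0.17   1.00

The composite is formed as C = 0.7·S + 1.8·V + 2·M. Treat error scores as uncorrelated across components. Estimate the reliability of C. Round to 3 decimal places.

0.697

Var(C) = 0.7²·3.1² + 1.8²·17.3² + 2²·15² + 2·[1.26·3.1·17.3·0.11 + 1.4·3.1·15·0.34 + 3.6·17.3·15·0.17] = 1874.41 + 376.762 = 2251.17.
With uncorrelated errors the cross-covariances are all true-score covariance, so they carry over unchanged; only the diagonal terms shrink to ρᵢσᵢ².
True-score variance = [0.7²·3.1²·0.83 + 1.8²·17.3²·0.66 + 2²·15²·0.61] + 376.762 = 1192.91 + 376.762 = 1569.67.
Reliability = 1569.67 / 2251.17 = 0.697.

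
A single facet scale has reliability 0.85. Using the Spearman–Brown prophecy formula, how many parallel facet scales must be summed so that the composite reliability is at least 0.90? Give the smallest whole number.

2

k ≥ ρ*(1−ρ₁)/(ρ₁(1−ρ*)) = 0.90·0.15 / (0.85·0.10) = 1.588.
Smallest integer k = 2.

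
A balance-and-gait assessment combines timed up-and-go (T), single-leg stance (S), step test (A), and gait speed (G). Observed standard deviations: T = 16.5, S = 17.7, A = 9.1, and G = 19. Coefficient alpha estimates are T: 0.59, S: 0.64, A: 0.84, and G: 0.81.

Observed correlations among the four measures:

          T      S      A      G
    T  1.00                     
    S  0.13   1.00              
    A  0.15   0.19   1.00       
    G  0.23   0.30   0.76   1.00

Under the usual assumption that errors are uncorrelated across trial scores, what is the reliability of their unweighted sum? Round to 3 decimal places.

0.832

Var(T+S+A+G) = 16.5² + 17.7² + 9.1² + 19² + 2·[16.5·17.7·0.13 + 16.5·9.1·0.15 + 16.5·19·0.23 + 17.7·9.1·0.19 + 17.7·19·0.30 + 9.1·19·0.76] = 1029.35 + 790.983 = 1820.33.
Under uncorrelated errors the observed covariances equal the true-score covariances, so only the own-variance terms attenuate.
True-score variance = [16.5²·0.59 + 17.7²·0.64 + 9.1²·0.84 + 19²·0.81] + 790.983 = 723.103 + 790.983 = 1514.09.
Reliability = 1514.09 / 1820.33 = 0.832.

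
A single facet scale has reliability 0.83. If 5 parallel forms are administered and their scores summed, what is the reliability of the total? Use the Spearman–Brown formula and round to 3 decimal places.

ρ_k = kρ / (1 + (k−1)ρ) = 5·0.83 / (1 + 4·0.83) = 4.150 / 4.320 = 0.961.

0.961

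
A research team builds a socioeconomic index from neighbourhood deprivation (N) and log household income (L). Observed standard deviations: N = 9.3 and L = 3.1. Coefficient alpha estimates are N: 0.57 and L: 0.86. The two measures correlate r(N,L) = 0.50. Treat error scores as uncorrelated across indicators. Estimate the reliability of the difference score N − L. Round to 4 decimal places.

0.4271

Var(N−L) = 9.3² + 3.1² − 2·9.3·3.1·0.50 = 96.1 − 28.83 = 67.27.
With uncorrelated errors the cross-covariances are all true-score covariance, so they carry over unchanged; only the diagonal terms shrink to ρᵢσᵢ².
True-score variance = [9.3²·0.57 + 3.1²·0.86] − 28.83 = 57.5639 − 28.83 = 28.7339.
Reliability = 28.7339 / 67.27 = 0.4271.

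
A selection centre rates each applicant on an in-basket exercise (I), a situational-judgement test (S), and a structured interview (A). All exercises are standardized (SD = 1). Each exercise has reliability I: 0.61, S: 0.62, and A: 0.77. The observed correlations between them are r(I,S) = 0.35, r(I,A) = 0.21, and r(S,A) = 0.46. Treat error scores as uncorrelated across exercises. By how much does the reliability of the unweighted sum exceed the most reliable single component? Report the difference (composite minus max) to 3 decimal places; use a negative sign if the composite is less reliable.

0.032

Var(sum) = 3 + 2.04 = 5.04; true-score variance = 2 + 2.04 = 4.04; composite reliability = 0.8016.
Max component reliability = 0.7700.
Difference = 0.8016 − 0.7700 = 0.032.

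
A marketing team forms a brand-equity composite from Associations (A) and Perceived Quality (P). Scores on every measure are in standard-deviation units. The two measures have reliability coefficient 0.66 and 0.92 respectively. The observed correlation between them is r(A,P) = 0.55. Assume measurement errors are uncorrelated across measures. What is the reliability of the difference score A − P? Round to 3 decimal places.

Var(A−P) = 1 + 1 − 2·0.55 = 2 − 1.1 = 0.9.
Under uncorrelated errors the observed covariances equal the true-score covariances, so only the own-variance terms attenuate.
True-score variance = [0.66 + 0.92] − 1.1 = 1.58 − 1.1 = 0.48.
Reliability = 0.48 / 0.9 = 0.533.

0.533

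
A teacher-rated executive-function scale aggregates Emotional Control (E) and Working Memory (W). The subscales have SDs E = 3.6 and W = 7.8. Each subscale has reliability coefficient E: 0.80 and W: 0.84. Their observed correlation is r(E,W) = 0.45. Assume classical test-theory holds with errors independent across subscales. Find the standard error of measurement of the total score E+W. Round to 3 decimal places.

3.511

Var(total) = 73.8 + 25.272 = 99.072.
True-score variance = 61.4736 + 25.272 = 86.7456, so reliability = 0.8756.
Error variance = 99.072 − 86.7456 = 12.3264; SEM = √12.3264 = 3.511.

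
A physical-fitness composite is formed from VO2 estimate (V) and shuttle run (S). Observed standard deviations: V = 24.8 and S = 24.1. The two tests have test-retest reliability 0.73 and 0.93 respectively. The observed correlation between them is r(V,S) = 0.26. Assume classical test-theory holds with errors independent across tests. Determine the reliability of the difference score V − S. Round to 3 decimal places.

0.766

Var(V−S) = 24.8² + 24.1² − 2·24.8·24.1·0.26 = 1195.85 − 310.794 = 885.056.
Under uncorrelated errors the observed covariances equal the true-score covariances, so only the own-variance terms attenuate.
True-score variance = [24.8²·0.73 + 24.1²·0.93] − 310.794 = 989.133 − 310.794 = 678.339.
Reliability = 678.339 / 885.056 = 0.766.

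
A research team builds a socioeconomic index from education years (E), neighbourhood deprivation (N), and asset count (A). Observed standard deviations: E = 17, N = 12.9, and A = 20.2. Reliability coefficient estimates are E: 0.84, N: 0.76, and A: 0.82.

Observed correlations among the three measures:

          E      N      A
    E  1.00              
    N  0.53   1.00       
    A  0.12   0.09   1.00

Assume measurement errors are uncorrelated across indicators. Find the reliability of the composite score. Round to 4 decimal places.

Var(E+N+A) = 17² + 12.9² + 20.2² + 2·[17·12.9·0.53 + 17·20.2·0.12 + 12.9·20.2·0.09] = 863.45 + 361.778 = 1225.23.
Under uncorrelated errors the observed covariances equal the true-score covariances, so only the own-variance terms attenuate.
True-score variance = [17²·0.84 + 12.9²·0.76 + 20.2²·0.82] + 361.778 = 703.824 + 361.778 = 1065.6.
Reliability = 1065.6 / 1225.23 = 0.8697.

0.8697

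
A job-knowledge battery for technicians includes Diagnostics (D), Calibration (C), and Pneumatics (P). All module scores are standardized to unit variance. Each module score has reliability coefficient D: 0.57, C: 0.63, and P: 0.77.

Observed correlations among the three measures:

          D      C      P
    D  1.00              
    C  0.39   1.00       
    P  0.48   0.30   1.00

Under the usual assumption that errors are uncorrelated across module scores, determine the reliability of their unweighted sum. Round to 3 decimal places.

0.807

Var(D+C+P) = 3 + 2·[0.39 + 0.48 + 0.30] = 3 + 2.34 = 5.34.
Under uncorrelated errors the observed covariances equal the true-score covariances, so only the own-variance terms attenuate.
True-score variance = [0.57 + 0.63 + 0.77] + 2.34 = 1.97 + 2.34 = 4.31.
Reliability = 4.31 / 5.34 = 0.807.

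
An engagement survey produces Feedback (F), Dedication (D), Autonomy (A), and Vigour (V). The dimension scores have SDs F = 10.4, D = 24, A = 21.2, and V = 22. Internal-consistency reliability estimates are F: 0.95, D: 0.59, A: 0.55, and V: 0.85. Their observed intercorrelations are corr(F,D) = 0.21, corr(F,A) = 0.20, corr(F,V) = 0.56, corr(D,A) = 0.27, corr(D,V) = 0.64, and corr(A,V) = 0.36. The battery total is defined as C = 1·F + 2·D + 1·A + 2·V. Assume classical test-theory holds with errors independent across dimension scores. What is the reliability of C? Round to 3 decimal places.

0.849

Var(C) = 10.4² + 2²·24² + 21.2² + 2²·22² + 2·[2·10.4·24·0.21 + 10.4·21.2·0.20 + 2·10.4·22·0.56 + 2·24·21.2·0.27 + 4·24·22·0.64 + 2·21.2·22·0.36] = 4797.6 + 4734.85 = 9532.45.
With uncorrelated errors the cross-covariances are all true-score covariance, so they carry over unchanged; only the diagonal terms shrink to ρᵢσᵢ².
True-score variance = [10.4²·0.95 + 2²·24²·0.59 + 21.2²·0.55 + 2²·22²·0.85] + 4734.85 = 3354.9 + 4734.85 = 8089.75.
Reliability = 8089.75 / 9532.45 = 0.849.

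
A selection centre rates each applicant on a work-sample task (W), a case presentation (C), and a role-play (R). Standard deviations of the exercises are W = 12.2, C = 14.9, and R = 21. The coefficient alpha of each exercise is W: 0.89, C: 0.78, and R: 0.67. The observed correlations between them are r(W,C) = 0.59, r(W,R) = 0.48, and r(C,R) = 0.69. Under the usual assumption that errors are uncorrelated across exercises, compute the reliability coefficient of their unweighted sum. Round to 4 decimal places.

Var(W+C+R) = 12.2² + 14.9² + 21² + 2·[12.2·14.9·0.59 + 12.2·21·0.48 + 14.9·21·0.69] = 811.85 + 892.254 = 1704.1.
With uncorrelated errors the cross-covariances are all true-score covariance, so they carry over unchanged; only the diagonal terms shrink to ρᵢσᵢ².
True-score variance = [12.2²·0.89 + 14.9²·0.78 + 21²·0.67] + 892.254 = 601.105 + 892.254 = 1493.36.
Reliability = 1493.36 / 1704.1 = 0.8763.

0.8763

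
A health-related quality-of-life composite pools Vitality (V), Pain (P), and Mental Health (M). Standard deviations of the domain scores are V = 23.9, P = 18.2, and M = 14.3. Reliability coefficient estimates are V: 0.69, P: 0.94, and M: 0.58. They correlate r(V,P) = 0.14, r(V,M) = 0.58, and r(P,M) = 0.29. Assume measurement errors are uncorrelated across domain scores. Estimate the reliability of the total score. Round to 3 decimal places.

Var(V+P+M) = 23.9² + 18.2² + 14.3² + 2·[23.9·18.2·0.14 + 23.9·14.3·0.58 + 18.2·14.3·0.29] = 1106.94 + 669.198 = 1776.14.
With uncorrelated errors the cross-covariances are all true-score covariance, so they carry over unchanged; only the diagonal terms shrink to ρᵢσᵢ².
True-score variance = [23.9²·0.69 + 18.2²·0.94 + 14.3²·0.58] + 669.198 = 824.105 + 669.198 = 1493.3.
Reliability = 1493.3 / 1776.14 = 0.841.

0.841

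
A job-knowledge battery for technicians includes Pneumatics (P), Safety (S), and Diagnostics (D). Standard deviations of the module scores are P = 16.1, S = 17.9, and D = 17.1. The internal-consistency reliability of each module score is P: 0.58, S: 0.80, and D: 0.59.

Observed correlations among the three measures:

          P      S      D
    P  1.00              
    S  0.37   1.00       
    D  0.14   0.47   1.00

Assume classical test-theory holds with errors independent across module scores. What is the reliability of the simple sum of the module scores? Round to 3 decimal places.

0.798

Var(P+S+D) = 16.1² + 17.9² + 17.1² + 2·[16.1·17.9·0.37 + 16.1·17.1·0.14 + 17.9·17.1·0.47] = 872.03 + 578.072 = 1450.1.
Because errors are independent across components, Cov(Tᵢ,Tⱼ) = Cov(Xᵢ,Xⱼ); the off-diagonal part of the true-score variance is the same as above.
True-score variance = [16.1²·0.58 + 17.9²·0.80 + 17.1²·0.59] + 578.072 = 579.192 + 578.072 = 1157.26.
Reliability = 1157.26 / 1450.1 = 0.798.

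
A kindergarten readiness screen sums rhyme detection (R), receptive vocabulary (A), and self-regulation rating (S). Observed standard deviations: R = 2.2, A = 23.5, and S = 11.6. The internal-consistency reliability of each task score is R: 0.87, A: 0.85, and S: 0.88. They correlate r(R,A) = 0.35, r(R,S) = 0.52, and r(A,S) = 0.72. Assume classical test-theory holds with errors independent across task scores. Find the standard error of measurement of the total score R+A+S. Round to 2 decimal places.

9.98

Var(total) = 691.65 + 455.275 = 1146.92.
True-score variance = 592.036 + 455.275 = 1047.31, so reliability = 0.9131.
Error variance = 1146.92 − 1047.31 = 99.6139; SEM = √99.6139 = 9.98.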